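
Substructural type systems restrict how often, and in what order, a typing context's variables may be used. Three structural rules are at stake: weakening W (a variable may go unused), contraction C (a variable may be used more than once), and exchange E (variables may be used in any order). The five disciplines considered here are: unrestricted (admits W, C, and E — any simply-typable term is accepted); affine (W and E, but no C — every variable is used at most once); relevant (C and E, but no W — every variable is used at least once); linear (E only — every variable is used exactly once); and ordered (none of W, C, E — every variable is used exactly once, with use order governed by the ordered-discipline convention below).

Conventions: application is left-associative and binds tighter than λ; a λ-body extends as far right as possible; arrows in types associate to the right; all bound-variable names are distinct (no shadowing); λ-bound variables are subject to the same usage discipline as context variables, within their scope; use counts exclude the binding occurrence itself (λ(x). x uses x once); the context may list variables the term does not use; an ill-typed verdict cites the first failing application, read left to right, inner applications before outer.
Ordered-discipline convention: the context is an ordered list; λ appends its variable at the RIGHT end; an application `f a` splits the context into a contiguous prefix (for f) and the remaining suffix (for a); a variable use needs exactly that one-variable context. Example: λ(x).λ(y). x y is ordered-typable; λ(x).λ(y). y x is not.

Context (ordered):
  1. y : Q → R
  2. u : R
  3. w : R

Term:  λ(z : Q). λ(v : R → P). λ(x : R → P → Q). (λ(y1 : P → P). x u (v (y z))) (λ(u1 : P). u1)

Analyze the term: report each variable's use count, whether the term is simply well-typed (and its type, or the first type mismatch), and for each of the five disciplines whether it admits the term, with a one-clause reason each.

usage: y=1; u=1; w=0; z (λ-bound)=1; v (λ-bound)=1; x (λ-bound)=1; y1 (λ-bound)=0; u1 (λ-bound)=1
order of uses: x, u, v, y, z, u1
typing: the term checks, with type Q → (R → P) → (R → P → Q) → Q
ordered: ✗ — needs weakening: w, y1 unused
linear: ✗ — needs weakening: w, y1 unused
affine: ✓ — no duplicate uses among y, u, w, z, v, x, y1, u1
relevant: ✗ — needs weakening: w, y1 unused
unrestricted: ✓ — type-checks (Q → (R → P) → (R → P → Q) → Q) and nothing is barred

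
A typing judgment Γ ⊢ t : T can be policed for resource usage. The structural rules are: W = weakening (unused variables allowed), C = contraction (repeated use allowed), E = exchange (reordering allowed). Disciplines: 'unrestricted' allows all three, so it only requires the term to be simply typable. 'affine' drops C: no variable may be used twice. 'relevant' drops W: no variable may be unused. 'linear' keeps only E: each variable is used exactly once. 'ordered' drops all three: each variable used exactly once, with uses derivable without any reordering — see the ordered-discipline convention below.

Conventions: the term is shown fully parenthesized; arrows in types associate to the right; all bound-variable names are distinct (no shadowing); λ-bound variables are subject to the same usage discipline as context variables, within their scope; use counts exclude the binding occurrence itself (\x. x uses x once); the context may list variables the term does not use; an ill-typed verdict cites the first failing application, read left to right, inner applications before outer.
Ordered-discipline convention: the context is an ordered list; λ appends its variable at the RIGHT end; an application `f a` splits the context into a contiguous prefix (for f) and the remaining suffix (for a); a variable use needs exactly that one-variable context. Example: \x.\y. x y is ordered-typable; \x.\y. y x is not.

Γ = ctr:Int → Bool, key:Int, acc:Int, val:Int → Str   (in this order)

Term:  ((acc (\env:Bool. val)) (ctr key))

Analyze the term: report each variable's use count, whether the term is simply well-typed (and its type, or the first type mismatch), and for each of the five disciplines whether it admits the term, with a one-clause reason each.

counts: ctr=1; key=1; acc=1; val=1; env (bound)=0
use order (left to right): acc, val, ctr, key
typing: ill-typed: can't apply a value of type Int
ordered ✗ (not simply typable)
linear ✗ (fails simple typing)
affine ✗ (a type mismatch blocks all five)
relevant ✗ (the type mismatch rejects it)
unrestricted ✗ (not simply typable)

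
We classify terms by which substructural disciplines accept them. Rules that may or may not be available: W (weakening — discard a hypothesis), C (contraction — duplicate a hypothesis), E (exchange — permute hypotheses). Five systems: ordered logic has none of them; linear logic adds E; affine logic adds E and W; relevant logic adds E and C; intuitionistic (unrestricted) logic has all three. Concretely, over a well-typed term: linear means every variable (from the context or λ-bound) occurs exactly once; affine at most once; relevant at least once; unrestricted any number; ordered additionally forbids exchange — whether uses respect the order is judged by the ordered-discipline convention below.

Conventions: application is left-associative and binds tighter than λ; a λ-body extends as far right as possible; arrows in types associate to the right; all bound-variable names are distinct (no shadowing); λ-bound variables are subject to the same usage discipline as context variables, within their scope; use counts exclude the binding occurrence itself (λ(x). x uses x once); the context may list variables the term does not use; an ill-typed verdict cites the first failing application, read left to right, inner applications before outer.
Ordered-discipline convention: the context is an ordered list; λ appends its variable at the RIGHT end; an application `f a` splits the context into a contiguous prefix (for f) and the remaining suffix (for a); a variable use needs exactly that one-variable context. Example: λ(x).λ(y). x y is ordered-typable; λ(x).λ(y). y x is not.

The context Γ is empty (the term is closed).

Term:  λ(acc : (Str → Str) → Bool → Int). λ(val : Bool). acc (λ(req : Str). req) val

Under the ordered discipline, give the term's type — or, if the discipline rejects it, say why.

term : ((Str → Str) → Bool → Int) → Bool → Int
usage: acc [bound]: 1×, val [bound]: 1×, req [bound]: 1×
left-to-right use order: acc, req, val
typing: well-typed at ((Str → Str) → Bool → Int) → Bool → Int
all disciplines: ordered ✓ | linear ✓ | affine ✓ | relevant ✓ | unrestricted ✓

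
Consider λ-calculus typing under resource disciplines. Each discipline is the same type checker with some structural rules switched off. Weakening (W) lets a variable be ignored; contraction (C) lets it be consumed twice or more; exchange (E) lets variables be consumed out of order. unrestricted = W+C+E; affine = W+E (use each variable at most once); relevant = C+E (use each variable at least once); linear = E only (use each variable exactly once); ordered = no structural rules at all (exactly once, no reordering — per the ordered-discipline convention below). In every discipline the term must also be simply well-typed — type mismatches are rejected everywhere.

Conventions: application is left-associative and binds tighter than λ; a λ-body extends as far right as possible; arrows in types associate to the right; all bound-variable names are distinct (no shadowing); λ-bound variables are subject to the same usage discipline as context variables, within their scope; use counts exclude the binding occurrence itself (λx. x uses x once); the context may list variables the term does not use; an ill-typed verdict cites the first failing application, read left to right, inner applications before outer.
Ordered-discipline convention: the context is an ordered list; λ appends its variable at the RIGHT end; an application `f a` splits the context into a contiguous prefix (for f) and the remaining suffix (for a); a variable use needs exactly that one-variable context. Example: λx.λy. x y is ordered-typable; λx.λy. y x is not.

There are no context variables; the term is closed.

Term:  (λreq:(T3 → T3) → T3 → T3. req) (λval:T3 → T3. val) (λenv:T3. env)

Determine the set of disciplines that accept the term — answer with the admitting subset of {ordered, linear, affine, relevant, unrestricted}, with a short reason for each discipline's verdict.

accepted by: ordered, linear, affine, relevant, unrestricted
usage: req (bound): 1×, val (bound): 1×, env (bound): 1×
uses in reading order: req, val, env
typing: ✓ — T3 → T3
ordered ✓ (single-use (req, val, env), ordered derivation ok)
linear ✓ (exactly-once usage across req, val, env)
affine ✓ (none of req, val, env used more than once)
relevant ✓ (at least one use each (req, val, env))
unrestricted ✓ (typability at T3 → T3 is all that's needed)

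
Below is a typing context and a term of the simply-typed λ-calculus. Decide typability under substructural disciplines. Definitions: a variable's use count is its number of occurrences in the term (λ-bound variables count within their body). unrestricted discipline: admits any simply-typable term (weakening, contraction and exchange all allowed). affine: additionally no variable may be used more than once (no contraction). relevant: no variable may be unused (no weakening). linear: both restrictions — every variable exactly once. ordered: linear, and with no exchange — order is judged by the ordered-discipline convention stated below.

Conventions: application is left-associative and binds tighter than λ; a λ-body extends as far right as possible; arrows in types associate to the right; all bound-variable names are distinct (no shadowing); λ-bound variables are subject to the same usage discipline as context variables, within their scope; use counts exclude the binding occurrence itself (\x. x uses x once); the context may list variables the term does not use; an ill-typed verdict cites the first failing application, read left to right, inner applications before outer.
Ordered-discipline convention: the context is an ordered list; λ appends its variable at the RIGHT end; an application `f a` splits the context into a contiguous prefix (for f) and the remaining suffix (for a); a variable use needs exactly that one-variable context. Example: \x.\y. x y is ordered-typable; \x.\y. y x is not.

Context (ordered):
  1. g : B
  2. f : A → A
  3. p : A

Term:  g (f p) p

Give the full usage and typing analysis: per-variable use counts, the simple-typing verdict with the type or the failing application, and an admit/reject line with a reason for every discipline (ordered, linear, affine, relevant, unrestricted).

use counts: g=1, f=1, p=2
use order (left to right): g, f, p, p
typing: ill-typed: non-function type B applied to an argument
ordered: ✗, a type mismatch blocks all five
linear: ✗, the type mismatch rejects it
affine: ✗, not simply typable
relevant: ✗, fails simple typing
unrestricted: ✗, a type mismatch blocks all five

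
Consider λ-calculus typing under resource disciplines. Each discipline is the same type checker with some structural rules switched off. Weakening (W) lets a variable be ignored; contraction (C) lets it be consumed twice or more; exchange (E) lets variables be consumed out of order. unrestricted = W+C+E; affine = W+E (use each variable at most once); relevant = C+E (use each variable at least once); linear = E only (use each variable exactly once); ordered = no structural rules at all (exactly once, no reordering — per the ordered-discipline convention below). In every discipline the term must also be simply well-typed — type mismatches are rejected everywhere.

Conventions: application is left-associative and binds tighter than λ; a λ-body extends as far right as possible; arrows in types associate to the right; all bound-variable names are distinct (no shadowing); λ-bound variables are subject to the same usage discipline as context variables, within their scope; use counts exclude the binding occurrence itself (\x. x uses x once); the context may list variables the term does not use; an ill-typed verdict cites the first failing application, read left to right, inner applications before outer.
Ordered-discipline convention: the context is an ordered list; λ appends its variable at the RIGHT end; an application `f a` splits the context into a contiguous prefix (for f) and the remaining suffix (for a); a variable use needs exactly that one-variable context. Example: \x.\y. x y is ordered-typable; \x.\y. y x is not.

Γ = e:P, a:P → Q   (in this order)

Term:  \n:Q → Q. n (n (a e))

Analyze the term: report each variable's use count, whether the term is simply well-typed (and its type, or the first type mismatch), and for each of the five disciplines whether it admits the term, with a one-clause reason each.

usage: e: 1, a: 1, n [bound]: 2
left-to-right use order: n, n, a, e
typing: well-typed — term : (Q → Q) → Q
ordered: ✗, needs contraction — n ×2
linear: ✗, needs contraction — n ×2
affine: ✗, needs contraction — n ×2
relevant: ✓, every one of e, a, n appears
unrestricted: ✓, type-checks ((Q → Q) → Q) and nothing is barred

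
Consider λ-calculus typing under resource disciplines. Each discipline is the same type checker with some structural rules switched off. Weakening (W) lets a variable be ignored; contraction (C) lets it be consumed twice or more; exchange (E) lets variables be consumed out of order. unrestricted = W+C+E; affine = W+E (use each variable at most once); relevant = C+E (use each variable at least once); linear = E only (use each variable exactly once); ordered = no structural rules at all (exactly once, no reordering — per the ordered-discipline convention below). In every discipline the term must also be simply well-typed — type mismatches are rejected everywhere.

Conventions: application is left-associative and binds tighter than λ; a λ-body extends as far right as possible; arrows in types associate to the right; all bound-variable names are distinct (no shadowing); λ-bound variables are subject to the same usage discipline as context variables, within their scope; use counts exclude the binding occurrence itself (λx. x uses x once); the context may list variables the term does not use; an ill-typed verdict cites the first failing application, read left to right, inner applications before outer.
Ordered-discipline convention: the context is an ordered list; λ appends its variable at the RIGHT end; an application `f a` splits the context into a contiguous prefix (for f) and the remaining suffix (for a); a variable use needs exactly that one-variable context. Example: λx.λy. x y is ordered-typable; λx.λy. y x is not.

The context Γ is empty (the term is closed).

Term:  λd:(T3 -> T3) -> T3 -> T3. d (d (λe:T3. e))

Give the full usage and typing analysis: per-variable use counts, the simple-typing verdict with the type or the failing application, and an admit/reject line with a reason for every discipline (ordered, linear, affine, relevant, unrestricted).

use counts: d (λ-bound): 2×; e (λ-bound): 1×
use order (left to right): d, d, e
typing: well-typed — term : ((T3 -> T3) -> T3 -> T3) -> T3 -> T3
ordered: ✗, d ×2 used more than once (contraction)
linear: ✗, d ×2 used more than once (contraction)
affine: ✗, d ×2 used more than once (contraction)
relevant: ✓, at least one use each (d, e)
unrestricted: ✓, well-typed at ((T3 -> T3) -> T3 -> T3) -> T3 -> T3; no restrictions here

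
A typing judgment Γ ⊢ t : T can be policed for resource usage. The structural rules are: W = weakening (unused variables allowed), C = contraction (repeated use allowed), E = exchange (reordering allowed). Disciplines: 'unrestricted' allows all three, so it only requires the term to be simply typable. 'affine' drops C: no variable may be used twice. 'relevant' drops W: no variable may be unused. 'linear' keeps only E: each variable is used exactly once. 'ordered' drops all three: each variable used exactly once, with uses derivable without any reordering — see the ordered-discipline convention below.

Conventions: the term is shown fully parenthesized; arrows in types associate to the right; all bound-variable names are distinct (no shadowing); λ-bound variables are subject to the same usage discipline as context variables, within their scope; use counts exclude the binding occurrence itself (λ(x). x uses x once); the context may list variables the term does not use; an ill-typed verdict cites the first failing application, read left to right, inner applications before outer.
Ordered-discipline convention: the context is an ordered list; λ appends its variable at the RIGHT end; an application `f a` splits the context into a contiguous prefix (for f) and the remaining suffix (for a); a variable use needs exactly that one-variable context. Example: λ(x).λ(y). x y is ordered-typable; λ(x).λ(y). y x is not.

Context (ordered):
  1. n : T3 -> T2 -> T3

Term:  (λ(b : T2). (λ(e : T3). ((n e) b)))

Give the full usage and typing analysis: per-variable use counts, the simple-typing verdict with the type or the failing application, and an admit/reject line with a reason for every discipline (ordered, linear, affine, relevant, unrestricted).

variable uses: n: 1, b (bound): 1, e (bound): 1
uses in reading order: n, e, b
typing: well-typed — term : T2 -> T3 -> T3
ordered: ✗, needs exchange: uses follow n, e, b
linear: ✓, each of n, b, e used exactly once
affine: ✓, at most one use each (n, b, e)
relevant: ✓, every one of n, b, e appears
unrestricted: ✓, type-checks (T2 -> T3 -> T3) and nothing is barred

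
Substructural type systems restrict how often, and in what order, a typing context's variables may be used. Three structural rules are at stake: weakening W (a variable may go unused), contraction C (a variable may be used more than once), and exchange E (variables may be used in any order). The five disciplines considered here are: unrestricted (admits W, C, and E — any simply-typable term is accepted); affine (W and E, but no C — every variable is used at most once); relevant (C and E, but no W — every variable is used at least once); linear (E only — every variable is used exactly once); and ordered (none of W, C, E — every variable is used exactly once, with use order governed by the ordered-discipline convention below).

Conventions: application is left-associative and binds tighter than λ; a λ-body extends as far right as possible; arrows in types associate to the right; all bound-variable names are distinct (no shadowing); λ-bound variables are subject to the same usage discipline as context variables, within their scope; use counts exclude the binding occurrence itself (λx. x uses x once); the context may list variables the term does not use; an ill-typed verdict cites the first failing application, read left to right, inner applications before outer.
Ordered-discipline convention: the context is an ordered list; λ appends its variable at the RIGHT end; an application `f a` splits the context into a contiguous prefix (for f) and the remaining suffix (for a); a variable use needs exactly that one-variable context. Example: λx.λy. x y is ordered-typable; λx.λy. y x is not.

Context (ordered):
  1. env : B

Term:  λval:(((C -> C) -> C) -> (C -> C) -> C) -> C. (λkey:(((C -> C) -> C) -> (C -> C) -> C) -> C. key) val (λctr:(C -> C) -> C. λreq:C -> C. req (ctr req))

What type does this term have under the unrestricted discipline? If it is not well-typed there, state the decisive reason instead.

term : ((((C -> C) -> C) -> (C -> C) -> C) -> C) -> C
variable uses: env: 0×, val (bound): 1×, key (bound): 1×, ctr (bound): 1×, req (bound): 2×
use order (left to right): key, val, req, ctr, req
typing: ✓ — ((((C -> C) -> C) -> (C -> C) -> C) -> C) -> C
across the five disciplines: ordered ✗ | linear ✗ | affine ✗ | relevant ✗ | unrestricted ✓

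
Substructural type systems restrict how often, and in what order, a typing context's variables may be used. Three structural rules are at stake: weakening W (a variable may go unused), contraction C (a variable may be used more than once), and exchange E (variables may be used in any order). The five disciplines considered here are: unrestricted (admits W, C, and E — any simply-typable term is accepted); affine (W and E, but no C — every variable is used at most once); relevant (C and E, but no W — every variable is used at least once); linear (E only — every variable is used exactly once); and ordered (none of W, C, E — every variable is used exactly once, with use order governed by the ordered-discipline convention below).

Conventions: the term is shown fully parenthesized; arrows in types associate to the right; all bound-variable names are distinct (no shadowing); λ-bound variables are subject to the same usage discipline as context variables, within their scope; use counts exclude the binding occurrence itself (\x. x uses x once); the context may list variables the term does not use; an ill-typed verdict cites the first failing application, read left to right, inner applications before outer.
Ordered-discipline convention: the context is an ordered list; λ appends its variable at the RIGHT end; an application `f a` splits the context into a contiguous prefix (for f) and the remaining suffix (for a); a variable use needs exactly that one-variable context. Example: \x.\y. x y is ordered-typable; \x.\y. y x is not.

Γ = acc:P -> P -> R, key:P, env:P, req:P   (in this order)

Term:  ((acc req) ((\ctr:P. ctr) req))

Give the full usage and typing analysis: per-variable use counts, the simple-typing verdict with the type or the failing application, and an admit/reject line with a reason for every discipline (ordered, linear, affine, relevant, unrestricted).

variable uses: acc: 1, key: 0, env: 0, req: 2, ctr (λ-bound): 1
uses in reading order: acc, req, ctr, req
typing: well-typed — term : R
ordered ✗ (req ×2 used more than once (contraction); key, env never used (weakening))
linear ✗ (req ×2 used more than once (contraction); key, env never used (weakening))
affine ✗ (req ×2 used more than once (contraction))
relevant ✗ (key, env never used (weakening))
unrestricted ✓ (simply typable at R; W, C, E all held)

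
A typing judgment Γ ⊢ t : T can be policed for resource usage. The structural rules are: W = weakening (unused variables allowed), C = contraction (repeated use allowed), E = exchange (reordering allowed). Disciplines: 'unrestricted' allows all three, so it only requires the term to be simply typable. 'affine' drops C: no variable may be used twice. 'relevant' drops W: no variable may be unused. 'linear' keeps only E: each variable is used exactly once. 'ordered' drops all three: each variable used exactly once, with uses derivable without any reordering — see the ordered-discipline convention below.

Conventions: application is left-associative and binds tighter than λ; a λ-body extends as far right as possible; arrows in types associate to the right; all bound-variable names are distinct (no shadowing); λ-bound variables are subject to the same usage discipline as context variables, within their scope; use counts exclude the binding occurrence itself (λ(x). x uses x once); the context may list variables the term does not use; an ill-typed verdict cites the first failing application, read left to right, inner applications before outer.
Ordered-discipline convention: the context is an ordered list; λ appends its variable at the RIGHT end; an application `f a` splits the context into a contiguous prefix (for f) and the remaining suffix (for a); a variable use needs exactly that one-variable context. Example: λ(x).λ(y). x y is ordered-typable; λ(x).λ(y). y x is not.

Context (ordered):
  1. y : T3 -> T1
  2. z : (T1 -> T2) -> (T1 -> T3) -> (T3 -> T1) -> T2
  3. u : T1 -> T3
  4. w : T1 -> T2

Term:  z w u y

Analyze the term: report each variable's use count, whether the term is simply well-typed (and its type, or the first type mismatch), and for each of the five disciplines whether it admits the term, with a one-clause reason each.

usage: y: 1×, z: 1×, u: 1×, w: 1×
left-to-right use order: z, w, u, y
typing: well-typed — term : T2
ordered ✗ (use order z, w, u, y needs exchange)
linear ✓ (each of y, z, u, w used exactly once)
affine ✓ (none of y, z, u, w used more than once)
relevant ✓ (at least one use each (y, z, u, w))
unrestricted ✓ (type-checks (T2) and nothing is barred)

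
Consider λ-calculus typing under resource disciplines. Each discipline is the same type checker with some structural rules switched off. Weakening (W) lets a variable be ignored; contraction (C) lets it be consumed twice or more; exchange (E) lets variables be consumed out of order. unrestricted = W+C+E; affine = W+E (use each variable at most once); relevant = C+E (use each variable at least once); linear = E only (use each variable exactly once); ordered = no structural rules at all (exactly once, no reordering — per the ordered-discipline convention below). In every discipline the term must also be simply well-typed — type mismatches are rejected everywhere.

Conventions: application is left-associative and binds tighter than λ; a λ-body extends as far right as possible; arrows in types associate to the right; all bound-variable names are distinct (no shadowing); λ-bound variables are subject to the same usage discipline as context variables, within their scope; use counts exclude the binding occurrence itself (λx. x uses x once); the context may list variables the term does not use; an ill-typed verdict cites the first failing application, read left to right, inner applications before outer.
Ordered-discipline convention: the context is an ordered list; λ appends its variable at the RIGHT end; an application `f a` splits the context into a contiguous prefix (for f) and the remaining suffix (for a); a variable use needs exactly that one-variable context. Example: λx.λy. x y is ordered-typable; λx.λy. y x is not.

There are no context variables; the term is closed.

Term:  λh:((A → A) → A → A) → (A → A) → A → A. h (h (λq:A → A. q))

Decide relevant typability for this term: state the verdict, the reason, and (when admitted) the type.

yes — h, q: all used, weakening unneeded; term : (((A → A) → A → A) → (A → A) → A → A) → (A → A) → A → A
variable uses: h (λ-bound): 2×; q (λ-bound): 1×
left-to-right use order: h, h, q
typing: well-typed at (((A → A) → A → A) → (A → A) → A → A) → (A → A) → A → A
all disciplines: ordered ✗; linear ✗; affine ✗; relevant ✓; unrestricted ✓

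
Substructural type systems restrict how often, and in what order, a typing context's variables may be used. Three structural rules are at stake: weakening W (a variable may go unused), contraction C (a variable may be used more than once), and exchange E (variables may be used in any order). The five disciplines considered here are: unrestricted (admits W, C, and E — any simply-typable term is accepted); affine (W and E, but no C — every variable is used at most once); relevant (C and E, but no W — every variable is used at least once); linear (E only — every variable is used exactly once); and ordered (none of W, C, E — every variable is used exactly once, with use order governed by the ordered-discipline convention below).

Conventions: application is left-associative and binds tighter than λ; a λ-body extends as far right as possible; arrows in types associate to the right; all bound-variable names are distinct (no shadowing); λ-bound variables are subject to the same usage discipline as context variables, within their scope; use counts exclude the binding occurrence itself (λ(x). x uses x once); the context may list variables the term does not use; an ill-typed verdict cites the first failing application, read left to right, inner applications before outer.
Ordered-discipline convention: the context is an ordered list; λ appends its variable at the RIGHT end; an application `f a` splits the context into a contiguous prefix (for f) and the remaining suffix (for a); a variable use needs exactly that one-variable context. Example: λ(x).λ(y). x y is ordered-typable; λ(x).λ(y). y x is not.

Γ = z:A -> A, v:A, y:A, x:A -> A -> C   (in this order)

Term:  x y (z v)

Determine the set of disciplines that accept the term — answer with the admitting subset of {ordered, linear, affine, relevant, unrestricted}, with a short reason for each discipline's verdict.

accepted by: linear, affine, relevant, unrestricted
counts: z: 1; v: 1; y: 1; x: 1
order of uses: x, y, z, v
typing: the term checks, with type C
ordered: ✗ — use order x, y, z, v needs exchange
linear: ✓ — single use per variable (z, v, y, x)
affine: ✓ — at most one use each (z, v, y, x)
relevant: ✓ — every one of z, v, y, x appears
unrestricted: ✓ — simply typable at C; W, C, E all held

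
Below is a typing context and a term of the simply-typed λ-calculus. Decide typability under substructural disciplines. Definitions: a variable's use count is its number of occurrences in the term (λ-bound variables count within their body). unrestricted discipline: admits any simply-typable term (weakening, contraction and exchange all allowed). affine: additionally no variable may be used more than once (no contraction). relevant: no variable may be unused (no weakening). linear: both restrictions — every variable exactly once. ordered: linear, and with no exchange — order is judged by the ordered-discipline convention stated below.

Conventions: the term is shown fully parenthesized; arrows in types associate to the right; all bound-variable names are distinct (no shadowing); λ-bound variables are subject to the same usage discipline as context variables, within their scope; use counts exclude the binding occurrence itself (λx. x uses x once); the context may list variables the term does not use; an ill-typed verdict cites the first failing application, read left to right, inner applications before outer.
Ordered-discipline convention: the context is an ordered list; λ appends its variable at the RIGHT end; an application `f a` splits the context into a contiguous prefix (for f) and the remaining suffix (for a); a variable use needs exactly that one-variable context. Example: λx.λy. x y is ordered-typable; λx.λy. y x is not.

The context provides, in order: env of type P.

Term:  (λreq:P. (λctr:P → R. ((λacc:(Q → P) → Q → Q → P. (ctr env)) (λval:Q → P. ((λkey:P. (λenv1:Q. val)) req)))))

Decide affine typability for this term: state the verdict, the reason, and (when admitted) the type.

yes — env, req, ctr, acc, val, key, env1: no repeats, contraction unneeded; term : P → (P → R) → R
counts: env: 1, req (λ-bound): 1, ctr (λ-bound): 1, acc (λ-bound): 0, val (λ-bound): 1, key (λ-bound): 0, env1 (λ-bound): 0
left-to-right use order: ctr, env, val, req
typing: ✓ — P → (P → R) → R
summary: ordered ✗ | linear ✗ | affine ✓ | relevant ✗ | unrestricted ✓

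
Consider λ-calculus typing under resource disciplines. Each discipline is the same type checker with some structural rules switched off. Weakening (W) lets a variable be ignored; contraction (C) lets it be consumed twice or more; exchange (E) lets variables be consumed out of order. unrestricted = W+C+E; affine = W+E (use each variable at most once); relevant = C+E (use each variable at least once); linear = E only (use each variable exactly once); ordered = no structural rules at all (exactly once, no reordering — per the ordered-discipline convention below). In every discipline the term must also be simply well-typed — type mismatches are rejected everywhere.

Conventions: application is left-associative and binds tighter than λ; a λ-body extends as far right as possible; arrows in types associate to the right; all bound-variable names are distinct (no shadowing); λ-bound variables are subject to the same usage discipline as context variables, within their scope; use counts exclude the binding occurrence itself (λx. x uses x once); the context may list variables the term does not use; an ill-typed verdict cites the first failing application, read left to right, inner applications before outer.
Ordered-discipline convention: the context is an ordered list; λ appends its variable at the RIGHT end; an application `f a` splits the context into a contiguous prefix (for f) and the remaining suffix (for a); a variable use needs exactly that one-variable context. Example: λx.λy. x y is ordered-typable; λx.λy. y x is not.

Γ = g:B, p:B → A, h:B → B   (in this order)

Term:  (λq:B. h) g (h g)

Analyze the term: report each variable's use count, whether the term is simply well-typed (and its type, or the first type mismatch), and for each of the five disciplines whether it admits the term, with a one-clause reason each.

use counts: g=2, p=0, h=2, q (λ-bound)=0
order of uses: h, g, h, g
typing: the term checks, with type B
ordered ✗ (uses contraction: g ×2, h ×2; p, q never used (weakening))
linear ✗ (uses contraction: g ×2, h ×2; p, q never used (weakening))
affine ✗ (uses contraction: g ×2, h ×2)
relevant ✗ (p, q never used (weakening))
unrestricted ✓ (well-typed at B; no restrictions here)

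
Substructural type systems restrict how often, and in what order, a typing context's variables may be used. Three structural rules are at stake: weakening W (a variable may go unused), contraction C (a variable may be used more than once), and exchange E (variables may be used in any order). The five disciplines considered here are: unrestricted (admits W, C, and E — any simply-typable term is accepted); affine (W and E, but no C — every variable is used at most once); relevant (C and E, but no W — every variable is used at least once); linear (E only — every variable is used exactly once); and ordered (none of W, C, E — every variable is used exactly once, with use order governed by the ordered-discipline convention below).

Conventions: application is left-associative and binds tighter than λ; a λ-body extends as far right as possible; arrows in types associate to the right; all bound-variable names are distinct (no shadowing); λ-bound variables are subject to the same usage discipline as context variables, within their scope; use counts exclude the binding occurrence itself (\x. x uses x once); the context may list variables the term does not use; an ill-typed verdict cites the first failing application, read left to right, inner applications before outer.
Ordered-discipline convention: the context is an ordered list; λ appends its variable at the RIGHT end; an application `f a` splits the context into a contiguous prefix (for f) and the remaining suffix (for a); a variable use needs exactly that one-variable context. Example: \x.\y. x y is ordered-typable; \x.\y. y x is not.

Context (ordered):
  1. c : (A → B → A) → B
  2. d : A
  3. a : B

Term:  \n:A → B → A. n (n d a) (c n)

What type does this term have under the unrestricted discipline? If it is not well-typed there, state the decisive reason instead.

term : (A → B → A) → A
counts: c=1, d=1, a=1, n (λ-bound)=3
order of uses: n, n, d, a, c, n
typing: ✓ — (A → B → A) → A
across the five disciplines: ordered ✗ | linear ✗ | affine ✗ | relevant ✓ | unrestricted ✓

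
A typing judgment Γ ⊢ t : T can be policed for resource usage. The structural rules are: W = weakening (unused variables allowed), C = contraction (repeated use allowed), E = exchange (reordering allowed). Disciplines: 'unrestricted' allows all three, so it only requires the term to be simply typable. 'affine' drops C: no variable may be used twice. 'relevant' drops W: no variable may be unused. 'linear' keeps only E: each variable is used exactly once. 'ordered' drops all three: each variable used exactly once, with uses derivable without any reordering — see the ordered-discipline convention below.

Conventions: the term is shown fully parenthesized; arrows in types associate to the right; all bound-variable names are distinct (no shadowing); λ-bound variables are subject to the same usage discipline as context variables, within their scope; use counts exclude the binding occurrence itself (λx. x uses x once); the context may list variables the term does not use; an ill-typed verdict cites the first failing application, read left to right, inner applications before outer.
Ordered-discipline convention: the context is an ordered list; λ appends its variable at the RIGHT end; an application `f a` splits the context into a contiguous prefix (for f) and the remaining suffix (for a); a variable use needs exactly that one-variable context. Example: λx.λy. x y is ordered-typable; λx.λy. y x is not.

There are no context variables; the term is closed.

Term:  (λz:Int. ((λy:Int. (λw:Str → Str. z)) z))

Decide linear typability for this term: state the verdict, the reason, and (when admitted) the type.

no — repeated use of z ×2; y, w left unused
use counts: z (bound) ×2; y (bound) ×0; w (bound) ×0
uses in reading order: z, z
typing: the term checks, with type Int → (Str → Str) → Int
across the five disciplines: ordered ✗ | linear ✗ | affine ✗ | relevant ✗ | unrestricted ✓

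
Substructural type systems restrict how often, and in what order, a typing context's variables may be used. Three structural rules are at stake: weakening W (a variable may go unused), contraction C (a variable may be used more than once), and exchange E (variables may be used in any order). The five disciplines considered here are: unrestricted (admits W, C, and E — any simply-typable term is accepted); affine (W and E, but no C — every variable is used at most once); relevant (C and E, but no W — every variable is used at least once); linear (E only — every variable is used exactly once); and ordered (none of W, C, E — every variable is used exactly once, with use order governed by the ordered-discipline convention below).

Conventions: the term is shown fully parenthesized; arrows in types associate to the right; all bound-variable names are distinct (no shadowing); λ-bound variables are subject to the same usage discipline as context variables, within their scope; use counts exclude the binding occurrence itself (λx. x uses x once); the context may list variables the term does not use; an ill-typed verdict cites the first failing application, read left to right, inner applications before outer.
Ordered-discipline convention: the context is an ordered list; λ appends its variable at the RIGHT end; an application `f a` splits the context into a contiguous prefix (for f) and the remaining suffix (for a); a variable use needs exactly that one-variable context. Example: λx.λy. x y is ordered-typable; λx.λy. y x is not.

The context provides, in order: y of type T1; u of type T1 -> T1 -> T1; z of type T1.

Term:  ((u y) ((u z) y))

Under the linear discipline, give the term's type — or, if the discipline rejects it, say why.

not well-typed under linear — repeated use of y ×2, u ×2
usage: y ×2; u ×2; z ×1
use order (left to right): u, y, u, z, y
typing: well-typed at T1
summary: ordered ✗; linear ✗; affine ✗; relevant ✓; unrestricted ✓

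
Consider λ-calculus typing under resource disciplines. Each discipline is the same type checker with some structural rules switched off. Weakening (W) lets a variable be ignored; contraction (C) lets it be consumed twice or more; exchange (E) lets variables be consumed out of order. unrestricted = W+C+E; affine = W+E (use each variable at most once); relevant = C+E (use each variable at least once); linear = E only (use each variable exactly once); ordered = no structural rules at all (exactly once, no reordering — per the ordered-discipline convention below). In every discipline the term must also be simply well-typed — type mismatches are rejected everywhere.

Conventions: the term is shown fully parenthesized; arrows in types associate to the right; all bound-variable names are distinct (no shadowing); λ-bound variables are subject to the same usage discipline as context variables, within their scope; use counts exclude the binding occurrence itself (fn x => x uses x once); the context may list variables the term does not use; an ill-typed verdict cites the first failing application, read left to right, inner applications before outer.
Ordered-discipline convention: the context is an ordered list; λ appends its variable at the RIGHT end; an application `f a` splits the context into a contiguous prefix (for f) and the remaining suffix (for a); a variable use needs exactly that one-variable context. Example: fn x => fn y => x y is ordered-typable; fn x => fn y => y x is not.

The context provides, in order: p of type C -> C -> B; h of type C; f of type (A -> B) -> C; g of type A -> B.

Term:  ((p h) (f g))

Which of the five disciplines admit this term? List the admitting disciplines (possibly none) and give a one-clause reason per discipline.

accepted by: ordered, linear, affine, relevant, unrestricted
variable uses: p: 1×; h: 1×; f: 1×; g: 1×
use order (left to right): p, h, f, g
typing: well-typed at B
ordered ✓ (single-use (p, h, f, g), ordered derivation ok)
linear ✓ (p, h, f, g: one use apiece)
affine ✓ (none of p, h, f, g used more than once)
relevant ✓ (at least one use each (p, h, f, g))
unrestricted ✓ (well-typed at B; no restrictions here)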